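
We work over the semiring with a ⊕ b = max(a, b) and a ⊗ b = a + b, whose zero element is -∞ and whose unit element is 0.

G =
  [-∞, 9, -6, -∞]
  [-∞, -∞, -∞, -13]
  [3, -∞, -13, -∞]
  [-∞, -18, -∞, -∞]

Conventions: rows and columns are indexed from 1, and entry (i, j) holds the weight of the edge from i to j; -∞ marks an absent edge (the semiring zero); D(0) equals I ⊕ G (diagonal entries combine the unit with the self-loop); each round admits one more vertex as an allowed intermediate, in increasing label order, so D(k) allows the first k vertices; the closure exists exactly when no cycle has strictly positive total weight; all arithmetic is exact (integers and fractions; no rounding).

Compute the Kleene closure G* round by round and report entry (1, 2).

D(0):
  [0, 9, -6, -∞]
  [-∞, 0, -∞, -13]
  [3, -∞, 0, -∞]
  [-∞, -18, -∞, 0]
D(1):
  [0, 9, -6, -∞]
  [-∞, 0, -∞, -13]
  [3, 12, 0, -∞]
  [-∞, -18, -∞, 0]
D(2):
  [0, 9, -6, -4]
  [-∞, 0, -∞, -13]
  [3, 12, 0, -1]
  [-∞, -18, -∞, 0]
D(3):
  [0, 9, -6, -4]
  [-∞, 0, -∞, -13]
  [3, 12, 0, -1]
  [-∞, -18, -∞, 0]
D(4):
  [0, 9, -6, -4]
  [-∞, 0, -∞, -13]
  [3, 12, 0, -1]
  [-∞, -18, -∞, 0]
Answer: G*[1][2] = 9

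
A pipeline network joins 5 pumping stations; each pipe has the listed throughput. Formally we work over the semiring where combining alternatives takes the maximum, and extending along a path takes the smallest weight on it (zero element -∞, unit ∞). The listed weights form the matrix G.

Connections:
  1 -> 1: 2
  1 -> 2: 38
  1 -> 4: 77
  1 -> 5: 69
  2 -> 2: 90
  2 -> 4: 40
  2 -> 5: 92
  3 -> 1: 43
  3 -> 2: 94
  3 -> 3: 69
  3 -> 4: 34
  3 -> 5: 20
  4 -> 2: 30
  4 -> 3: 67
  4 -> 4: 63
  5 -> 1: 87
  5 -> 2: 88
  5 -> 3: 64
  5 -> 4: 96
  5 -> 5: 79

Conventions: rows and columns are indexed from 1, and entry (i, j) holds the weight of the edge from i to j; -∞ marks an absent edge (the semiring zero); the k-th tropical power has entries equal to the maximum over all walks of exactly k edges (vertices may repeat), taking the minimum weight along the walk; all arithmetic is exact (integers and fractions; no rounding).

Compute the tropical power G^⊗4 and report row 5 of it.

G^⊗2:
  [69, 69, 67, 69, 69]
  [87, 90, 64, 92, 90]
  [43, 90, 69, 43, 92]
  [43, 67, 67, 63, 30]
  [79, 88, 67, 79, 88]
G^⊗3:
  [69, 69, 67, 69, 69]
  [87, 90, 67, 90, 90]
  [87, 90, 69, 92, 90]
  [43, 67, 67, 63, 67]
  [87, 88, 67, 88, 88]
G^⊗4:
  [69, 69, 67, 69, 69]
  [87, 90, 67, 90, 90]
  [87, 90, 69, 90, 90]
  [67, 67, 67, 67, 67]
  [87, 88, 67, 88, 88]
Answer: row 5 of G^⊗4 = [87, 88, 67, 88, 88]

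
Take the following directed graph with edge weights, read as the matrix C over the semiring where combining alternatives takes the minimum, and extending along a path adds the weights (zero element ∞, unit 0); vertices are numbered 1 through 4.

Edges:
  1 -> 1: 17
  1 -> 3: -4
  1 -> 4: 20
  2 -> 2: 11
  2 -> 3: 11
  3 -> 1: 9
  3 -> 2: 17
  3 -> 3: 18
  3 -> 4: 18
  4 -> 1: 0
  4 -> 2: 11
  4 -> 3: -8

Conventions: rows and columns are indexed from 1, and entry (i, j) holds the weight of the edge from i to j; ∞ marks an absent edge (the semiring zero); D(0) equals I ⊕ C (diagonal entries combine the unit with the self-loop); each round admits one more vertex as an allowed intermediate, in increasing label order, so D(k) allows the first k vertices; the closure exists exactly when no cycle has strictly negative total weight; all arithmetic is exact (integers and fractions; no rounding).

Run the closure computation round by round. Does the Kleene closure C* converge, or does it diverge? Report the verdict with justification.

D(0):
  [0, ∞, -4, 20]
  [∞, 0, 11, ∞]
  [9, 17, 0, 18]
  [0, 11, -8, 0]
D(1):
  [0, ∞, -4, 20]
  [∞, 0, 11, ∞]
  [9, 17, 0, 18]
  [0, 11, -8, 0]
D(2):
  [0, ∞, -4, 20]
  [∞, 0, 11, ∞]
  [9, 17, 0, 18]
  [0, 11, -8, 0]
D(3):
  [0, 13, -4, 14]
  [20, 0, 11, 29]
  [9, 17, 0, 18]
  [0, 9, -8, 0]
D(4):
  [0, 13, -4, 14]
  [20, 0, 11, 29]
  [9, 17, 0, 18]
  [0, 9, -8, 0]
Key observation: every diagonal entry stays at the unit through all rounds, so no improving cycle exists.
Answer: CONVERGES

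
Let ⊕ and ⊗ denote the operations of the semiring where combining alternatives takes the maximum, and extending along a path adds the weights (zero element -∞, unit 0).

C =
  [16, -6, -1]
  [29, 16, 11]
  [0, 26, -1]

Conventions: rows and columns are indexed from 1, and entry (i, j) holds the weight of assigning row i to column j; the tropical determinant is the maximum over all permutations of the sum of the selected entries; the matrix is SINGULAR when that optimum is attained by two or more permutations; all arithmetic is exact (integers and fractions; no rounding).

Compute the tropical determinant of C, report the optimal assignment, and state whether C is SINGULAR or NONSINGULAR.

σ = (1, 2, 3): 16 + 16 + (-1) = 31
σ = (1, 3, 2): 16 + 11 + 26 = 53
σ = (2, 1, 3): (-6) + 29 + (-1) = 22
σ = (2, 3, 1): (-6) + 11 + 0 = 5
σ = (3, 1, 2): (-1) + 29 + 26 = 54
σ = (3, 2, 1): (-1) + 16 + 0 = 15
Optimal value attained by: σ = (3, 1, 2).
Answer: det⊕(C) = 54; verdict: NONSINGULAR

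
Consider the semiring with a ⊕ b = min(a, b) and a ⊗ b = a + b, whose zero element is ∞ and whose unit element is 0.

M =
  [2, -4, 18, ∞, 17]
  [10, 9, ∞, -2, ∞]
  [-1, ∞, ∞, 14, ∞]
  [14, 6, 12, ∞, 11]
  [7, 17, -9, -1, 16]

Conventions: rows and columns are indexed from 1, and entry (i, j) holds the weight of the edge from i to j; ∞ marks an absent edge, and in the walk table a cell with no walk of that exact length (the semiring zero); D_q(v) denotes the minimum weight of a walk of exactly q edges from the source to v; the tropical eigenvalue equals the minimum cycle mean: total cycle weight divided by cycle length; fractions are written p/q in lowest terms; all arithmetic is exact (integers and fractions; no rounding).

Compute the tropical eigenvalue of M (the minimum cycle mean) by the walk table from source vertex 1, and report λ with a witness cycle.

q=0: [0, ∞, ∞, ∞, ∞]
q=1: [2, -4, 18, ∞, 17]
q=2: [4, -2, 8, -6, 19]
q=3: [6, 0, 6, -4, 5]
q=4: [5, 2, -4, -2, 7]
q=5: [-5, 1, -2, 0, 9]
Optimal cycle mean attained by: cycle 1->2->4->5->3->1, total (-4) + (-2) + 11 + (-9) + (-1), length 5.
Answer: λ = -1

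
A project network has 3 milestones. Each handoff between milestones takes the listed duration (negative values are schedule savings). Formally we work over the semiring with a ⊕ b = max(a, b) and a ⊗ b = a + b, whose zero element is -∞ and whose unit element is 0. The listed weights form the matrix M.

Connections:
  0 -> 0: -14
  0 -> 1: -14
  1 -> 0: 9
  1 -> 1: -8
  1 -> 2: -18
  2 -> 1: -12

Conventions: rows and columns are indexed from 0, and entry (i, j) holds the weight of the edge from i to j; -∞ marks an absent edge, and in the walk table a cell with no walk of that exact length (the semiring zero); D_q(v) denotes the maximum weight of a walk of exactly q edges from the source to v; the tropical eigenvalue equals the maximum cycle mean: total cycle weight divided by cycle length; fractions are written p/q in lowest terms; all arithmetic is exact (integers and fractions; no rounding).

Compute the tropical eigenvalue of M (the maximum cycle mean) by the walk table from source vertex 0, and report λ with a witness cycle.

q=0: [0, -∞, -∞]
q=1: [-14, -14, -∞]
q=2: [-5, -22, -32]
q=3: [-13, -19, -40]
Optimal cycle mean attained by: cycle 0->1->0, total (-14) + 9, length 2.
Answer: λ = -5/2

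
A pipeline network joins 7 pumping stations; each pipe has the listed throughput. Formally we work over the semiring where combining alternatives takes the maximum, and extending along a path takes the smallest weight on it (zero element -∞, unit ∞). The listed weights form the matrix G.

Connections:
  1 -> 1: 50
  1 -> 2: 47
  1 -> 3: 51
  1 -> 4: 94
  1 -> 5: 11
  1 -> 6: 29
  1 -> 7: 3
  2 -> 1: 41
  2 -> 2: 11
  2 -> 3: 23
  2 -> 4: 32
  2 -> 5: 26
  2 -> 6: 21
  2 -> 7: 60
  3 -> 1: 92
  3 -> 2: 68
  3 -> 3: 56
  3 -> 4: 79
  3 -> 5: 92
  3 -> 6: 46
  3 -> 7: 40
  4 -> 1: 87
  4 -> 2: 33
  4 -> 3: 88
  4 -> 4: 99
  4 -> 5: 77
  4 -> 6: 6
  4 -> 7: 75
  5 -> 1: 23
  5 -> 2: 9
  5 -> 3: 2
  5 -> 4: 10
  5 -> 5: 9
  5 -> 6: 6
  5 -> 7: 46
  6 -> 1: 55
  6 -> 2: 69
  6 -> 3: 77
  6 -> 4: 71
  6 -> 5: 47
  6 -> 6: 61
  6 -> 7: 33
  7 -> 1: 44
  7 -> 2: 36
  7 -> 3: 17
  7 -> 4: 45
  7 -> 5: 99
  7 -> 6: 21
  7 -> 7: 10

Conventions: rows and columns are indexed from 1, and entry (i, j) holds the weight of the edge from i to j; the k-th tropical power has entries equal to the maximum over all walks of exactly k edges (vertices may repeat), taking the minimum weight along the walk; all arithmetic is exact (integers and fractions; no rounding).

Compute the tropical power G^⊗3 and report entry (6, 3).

G^⊗2:
  [87, 51, 88, 94, 77, 46, 75]
  [44, 41, 41, 45, 60, 29, 32]
  [79, 56, 79, 92, 77, 46, 75]
  [88, 68, 88, 99, 88, 46, 75]
  [44, 36, 23, 45, 46, 23, 10]
  [77, 68, 71, 77, 77, 61, 71]
  [45, 44, 45, 45, 45, 29, 46]
G^⊗3:
  [88, 68, 88, 94, 88, 46, 75]
  [45, 44, 45, 45, 45, 41, 46]
  [87, 68, 88, 92, 79, 46, 75]
  [88, 68, 88, 99, 88, 46, 75]
  [45, 44, 45, 45, 45, 29, 46]
  [77, 68, 77, 77, 77, 61, 75]
  [45, 45, 45, 45, 46, 45, 45]
Key observation: the optimum is the walk 6->3->4->3, with weight 77 min 79 min 88 = 77.
Optimal value attained by: walk 6->3->4->3.
Answer: (G^⊗3)[6][3] = 77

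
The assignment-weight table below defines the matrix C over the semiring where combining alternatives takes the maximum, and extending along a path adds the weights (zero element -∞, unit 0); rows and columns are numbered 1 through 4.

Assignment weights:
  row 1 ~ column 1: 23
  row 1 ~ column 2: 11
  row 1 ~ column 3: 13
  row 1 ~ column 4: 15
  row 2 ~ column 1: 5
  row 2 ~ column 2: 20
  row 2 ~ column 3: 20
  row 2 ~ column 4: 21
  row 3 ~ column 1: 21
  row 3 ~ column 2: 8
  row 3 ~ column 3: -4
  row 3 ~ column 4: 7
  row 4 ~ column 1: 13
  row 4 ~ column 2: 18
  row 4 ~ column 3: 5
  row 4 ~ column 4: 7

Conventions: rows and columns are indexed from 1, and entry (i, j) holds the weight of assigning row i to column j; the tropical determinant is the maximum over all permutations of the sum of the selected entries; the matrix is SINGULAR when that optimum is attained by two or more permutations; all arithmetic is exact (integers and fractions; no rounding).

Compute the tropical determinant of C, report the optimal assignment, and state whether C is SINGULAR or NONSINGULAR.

σ = (1, 2, 3, 4): 23 + 20 + (-4) + 7 = 46
σ = (1, 2, 4, 3): 23 + 20 + 7 + 5 = 55
σ = (1, 3, 2, 4): 23 + 20 + 8 + 7 = 58
σ = (1, 3, 4, 2): 23 + 20 + 7 + 18 = 68
σ = (1, 4, 2, 3): 23 + 21 + 8 + 5 = 57
σ = (1, 4, 3, 2): 23 + 21 + (-4) + 18 = 58
σ = (2, 1, 3, 4): 11 + 5 + (-4) + 7 = 19
σ = (2, 1, 4, 3): 11 + 5 + 7 + 5 = 28
σ = (2, 3, 1, 4): 11 + 20 + 21 + 7 = 59
σ = (2, 3, 4, 1): 11 + 20 + 7 + 13 = 51
σ = (2, 4, 1, 3): 11 + 21 + 21 + 5 = 58
σ = (2, 4, 3, 1): 11 + 21 + (-4) + 13 = 41
σ = (3, 1, 2, 4): 13 + 5 + 8 + 7 = 33
σ = (3, 1, 4, 2): 13 + 5 + 7 + 18 = 43
σ = (3, 2, 1, 4): 13 + 20 + 21 + 7 = 61
σ = (3, 2, 4, 1): 13 + 20 + 7 + 13 = 53
σ = (3, 4, 1, 2): 13 + 21 + 21 + 18 = 73
σ = (3, 4, 2, 1): 13 + 21 + 8 + 13 = 55
σ = (4, 1, 2, 3): 15 + 5 + 8 + 5 = 33
σ = (4, 1, 3, 2): 15 + 5 + (-4) + 18 = 34
σ = (4, 2, 1, 3): 15 + 20 + 21 + 5 = 61
σ = (4, 2, 3, 1): 15 + 20 + (-4) + 13 = 44
σ = (4, 3, 1, 2): 15 + 20 + 21 + 18 = 74
σ = (4, 3, 2, 1): 15 + 20 + 8 + 13 = 56
Optimal value attained by: σ = (4, 3, 1, 2).
Answer: det⊕(C) = 74; verdict: NONSINGULAR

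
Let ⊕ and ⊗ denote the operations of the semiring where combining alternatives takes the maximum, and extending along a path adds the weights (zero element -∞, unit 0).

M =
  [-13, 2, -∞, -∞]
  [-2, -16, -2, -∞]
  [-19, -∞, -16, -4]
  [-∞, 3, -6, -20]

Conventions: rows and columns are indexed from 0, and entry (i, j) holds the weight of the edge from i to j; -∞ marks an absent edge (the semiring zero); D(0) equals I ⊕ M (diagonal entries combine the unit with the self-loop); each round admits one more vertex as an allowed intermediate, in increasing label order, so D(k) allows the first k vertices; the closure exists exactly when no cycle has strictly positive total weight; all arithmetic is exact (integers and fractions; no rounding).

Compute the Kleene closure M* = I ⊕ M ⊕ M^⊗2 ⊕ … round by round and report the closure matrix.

D(0):
  [0, 2, -∞, -∞]
  [-2, 0, -2, -∞]
  [-19, -∞, 0, -4]
  [-∞, 3, -6, 0]
D(1):
  [0, 2, -∞, -∞]
  [-2, 0, -2, -∞]
  [-19, -17, 0, -4]
  [-∞, 3, -6, 0]
D(2):
  [0, 2, 0, -∞]
  [-2, 0, -2, -∞]
  [-19, -17, 0, -4]
  [1, 3, 1, 0]
D(3):
  [0, 2, 0, -4]
  [-2, 0, -2, -6]
  [-19, -17, 0, -4]
  [1, 3, 1, 0]
D(4):
  [0, 2, 0, -4]
  [-2, 0, -2, -6]
  [-3, -1, 0, -4]
  [1, 3, 1, 0]
Answer: M* = [[0, 2, 0, -4], [-2, 0, -2, -6], [-3, -1, 0, -4], [1, 3, 1, 0]]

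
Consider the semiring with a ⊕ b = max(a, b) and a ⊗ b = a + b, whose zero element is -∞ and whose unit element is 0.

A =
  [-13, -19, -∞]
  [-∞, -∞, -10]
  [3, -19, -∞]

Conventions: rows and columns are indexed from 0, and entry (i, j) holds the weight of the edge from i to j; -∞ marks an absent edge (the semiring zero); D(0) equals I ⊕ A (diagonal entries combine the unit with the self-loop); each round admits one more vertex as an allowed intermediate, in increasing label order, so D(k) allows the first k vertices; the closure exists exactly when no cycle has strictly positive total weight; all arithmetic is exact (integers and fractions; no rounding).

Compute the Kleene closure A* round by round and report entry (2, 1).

D(0):
  [0, -19, -∞]
  [-∞, 0, -10]
  [3, -19, 0]
D(1):
  [0, -19, -∞]
  [-∞, 0, -10]
  [3, -16, 0]
D(2):
  [0, -19, -29]
  [-∞, 0, -10]
  [3, -16, 0]
D(3):
  [0, -19, -29]
  [-7, 0, -10]
  [3, -16, 0]
Answer: A*[2][1] = -16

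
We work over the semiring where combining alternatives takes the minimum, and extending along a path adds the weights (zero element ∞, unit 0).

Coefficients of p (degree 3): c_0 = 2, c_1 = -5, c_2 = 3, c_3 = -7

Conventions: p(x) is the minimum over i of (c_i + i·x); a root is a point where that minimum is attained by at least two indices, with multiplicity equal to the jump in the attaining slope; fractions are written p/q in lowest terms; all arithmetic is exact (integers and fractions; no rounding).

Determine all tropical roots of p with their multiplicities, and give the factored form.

hull edge (i=0, c=2) to (i=1, c=-5): slope -7, span 1
hull edge (i=1, c=-5) to (i=3, c=-7): slope -1, span 2
Factored form: p(x) = -7 ⊗ (x ⊕ 1) ⊗ (x ⊕ 1) ⊗ (x ⊕ 7)
Answer: roots = 1 (mult 2), 7 (mult 1)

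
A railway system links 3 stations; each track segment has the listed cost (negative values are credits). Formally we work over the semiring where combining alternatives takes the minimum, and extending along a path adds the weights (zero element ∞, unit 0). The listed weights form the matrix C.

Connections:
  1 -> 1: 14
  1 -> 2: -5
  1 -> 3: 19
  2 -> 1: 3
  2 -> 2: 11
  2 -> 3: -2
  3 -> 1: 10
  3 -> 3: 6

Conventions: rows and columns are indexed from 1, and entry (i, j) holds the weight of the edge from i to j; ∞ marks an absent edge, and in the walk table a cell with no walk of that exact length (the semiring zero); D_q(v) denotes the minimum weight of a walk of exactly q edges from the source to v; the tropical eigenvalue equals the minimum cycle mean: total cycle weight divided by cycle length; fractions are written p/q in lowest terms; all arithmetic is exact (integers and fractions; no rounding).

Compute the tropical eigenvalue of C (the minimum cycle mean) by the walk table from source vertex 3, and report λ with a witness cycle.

q=0: [∞, ∞, 0]
q=1: [10, ∞, 6]
q=2: [16, 5, 12]
q=3: [8, 11, 3]
Optimal cycle mean attained by: cycle 1->2->1, total (-5) + 3, length 2.
Answer: λ = -1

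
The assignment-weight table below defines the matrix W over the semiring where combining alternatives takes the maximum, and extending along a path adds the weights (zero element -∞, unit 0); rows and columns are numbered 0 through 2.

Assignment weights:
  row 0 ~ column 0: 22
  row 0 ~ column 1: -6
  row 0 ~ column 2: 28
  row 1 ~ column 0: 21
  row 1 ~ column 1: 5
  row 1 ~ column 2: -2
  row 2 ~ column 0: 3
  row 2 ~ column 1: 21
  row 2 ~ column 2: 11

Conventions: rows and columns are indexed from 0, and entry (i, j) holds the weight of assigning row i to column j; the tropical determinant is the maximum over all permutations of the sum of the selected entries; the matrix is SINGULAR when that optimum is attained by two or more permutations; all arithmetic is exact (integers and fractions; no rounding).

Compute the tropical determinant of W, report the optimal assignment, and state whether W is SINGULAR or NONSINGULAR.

σ = (0, 1, 2): 22 + 5 + 11 = 38
σ = (0, 2, 1): 22 + (-2) + 21 = 41
σ = (1, 0, 2): (-6) + 21 + 11 = 26
σ = (1, 2, 0): (-6) + (-2) + 3 = -5
σ = (2, 0, 1): 28 + 21 + 21 = 70
σ = (2, 1, 0): 28 + 5 + 3 = 36
Optimal value attained by: σ = (2, 0, 1).
Answer: det⊕(W) = 70; verdict: NONSINGULAR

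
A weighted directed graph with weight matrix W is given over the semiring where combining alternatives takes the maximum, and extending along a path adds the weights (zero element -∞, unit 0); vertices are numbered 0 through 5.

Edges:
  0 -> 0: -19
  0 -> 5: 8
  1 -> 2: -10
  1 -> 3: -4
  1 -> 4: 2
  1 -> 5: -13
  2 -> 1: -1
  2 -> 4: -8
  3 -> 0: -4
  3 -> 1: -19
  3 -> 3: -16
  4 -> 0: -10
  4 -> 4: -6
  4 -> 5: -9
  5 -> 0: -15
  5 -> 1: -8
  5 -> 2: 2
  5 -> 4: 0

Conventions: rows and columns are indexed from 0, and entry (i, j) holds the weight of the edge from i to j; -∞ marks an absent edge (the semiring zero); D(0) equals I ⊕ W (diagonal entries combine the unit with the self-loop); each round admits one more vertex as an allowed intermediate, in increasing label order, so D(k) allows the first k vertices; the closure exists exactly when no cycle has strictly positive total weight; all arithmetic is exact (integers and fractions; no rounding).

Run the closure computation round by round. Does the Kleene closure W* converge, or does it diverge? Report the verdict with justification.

D(0):
  [0, -∞, -∞, -∞, -∞, 8]
  [-∞, 0, -10, -4, 2, -13]
  [-∞, -1, 0, -∞, -8, -∞]
  [-4, -19, -∞, 0, -∞, -∞]
  [-10, -∞, -∞, -∞, 0, -9]
  [-15, -8, 2, -∞, 0, 0]
D(1):
  [0, -∞, -∞, -∞, -∞, 8]
  [-∞, 0, -10, -4, 2, -13]
  [-∞, -1, 0, -∞, -8, -∞]
  [-4, -19, -∞, 0, -∞, 4]
  [-10, -∞, -∞, -∞, 0, -2]
  [-15, -8, 2, -∞, 0, 0]
D(2):
  [0, -∞, -∞, -∞, -∞, 8]
  [-∞, 0, -10, -4, 2, -13]
  [-∞, -1, 0, -5, 1, -14]
  [-4, -19, -29, 0, -17, 4]
  [-10, -∞, -∞, -∞, 0, -2]
  [-15, -8, 2, -12, 0, 0]
D(3):
  [0, -∞, -∞, -∞, -∞, 8]
  [-∞, 0, -10, -4, 2, -13]
  [-∞, -1, 0, -5, 1, -14]
  [-4, -19, -29, 0, -17, 4]
  [-10, -∞, -∞, -∞, 0, -2]
  [-15, 1, 2, -3, 3, 0]
Detection: at round 4, diagonal entry (5, 5) turns strictly positive.
Key observation: the cycle 5->2->1->3->0->5 has total weight 2 + (-1) + (-4) + (-4) + 8, which is strictly positive.
Answer: DIVERGES — positive cycle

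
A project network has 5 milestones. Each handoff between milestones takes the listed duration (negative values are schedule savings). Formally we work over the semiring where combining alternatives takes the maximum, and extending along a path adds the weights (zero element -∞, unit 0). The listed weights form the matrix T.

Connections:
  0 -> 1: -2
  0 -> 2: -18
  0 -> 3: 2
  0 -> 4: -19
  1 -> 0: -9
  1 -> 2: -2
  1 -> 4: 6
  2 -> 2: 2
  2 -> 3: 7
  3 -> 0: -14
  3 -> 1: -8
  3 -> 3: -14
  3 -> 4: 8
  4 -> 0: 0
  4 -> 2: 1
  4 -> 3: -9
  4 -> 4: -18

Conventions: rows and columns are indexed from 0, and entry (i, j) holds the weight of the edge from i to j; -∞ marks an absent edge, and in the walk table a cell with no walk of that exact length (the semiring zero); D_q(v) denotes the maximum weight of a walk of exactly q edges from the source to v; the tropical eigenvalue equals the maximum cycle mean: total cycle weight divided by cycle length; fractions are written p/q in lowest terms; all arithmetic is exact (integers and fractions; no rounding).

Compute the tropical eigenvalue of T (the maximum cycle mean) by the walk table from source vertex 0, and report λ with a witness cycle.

q=0: [0, -∞, -∞, -∞, -∞]
q=1: [-∞, -2, -18, 2, -19]
q=2: [-11, -6, -4, -11, 10]
q=3: [10, -13, 11, 3, 0]
q=4: [0, 8, 13, 18, 11]
q=5: [11, 10, 15, 20, 26]
Optimal cycle mean attained by: cycle 2->3->4->2, total 7 + 8 + 1, length 3.
Answer: λ = 16/3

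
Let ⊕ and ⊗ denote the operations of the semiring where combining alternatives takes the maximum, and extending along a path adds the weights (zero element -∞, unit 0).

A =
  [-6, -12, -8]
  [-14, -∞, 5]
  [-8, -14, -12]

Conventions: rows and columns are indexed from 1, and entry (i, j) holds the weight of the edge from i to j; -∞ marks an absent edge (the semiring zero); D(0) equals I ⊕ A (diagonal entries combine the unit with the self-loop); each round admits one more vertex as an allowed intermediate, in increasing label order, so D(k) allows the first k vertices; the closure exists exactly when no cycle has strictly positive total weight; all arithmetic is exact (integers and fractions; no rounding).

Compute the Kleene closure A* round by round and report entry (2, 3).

D(0):
  [0, -12, -8]
  [-14, 0, 5]
  [-8, -14, 0]
D(1):
  [0, -12, -8]
  [-14, 0, 5]
  [-8, -14, 0]
D(2):
  [0, -12, -7]
  [-14, 0, 5]
  [-8, -14, 0]
D(3):
  [0, -12, -7]
  [-3, 0, 5]
  [-8, -14, 0]
Answer: A*[2][3] = 5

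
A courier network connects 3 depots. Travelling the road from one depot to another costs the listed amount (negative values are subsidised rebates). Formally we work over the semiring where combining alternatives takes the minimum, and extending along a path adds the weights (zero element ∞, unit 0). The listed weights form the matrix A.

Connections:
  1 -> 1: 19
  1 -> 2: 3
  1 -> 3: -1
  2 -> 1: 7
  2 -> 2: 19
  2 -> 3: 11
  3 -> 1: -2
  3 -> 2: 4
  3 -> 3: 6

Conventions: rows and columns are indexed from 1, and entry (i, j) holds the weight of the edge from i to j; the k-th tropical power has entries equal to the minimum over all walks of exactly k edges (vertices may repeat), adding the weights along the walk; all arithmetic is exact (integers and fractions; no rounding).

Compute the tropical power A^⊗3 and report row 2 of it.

A^⊗2:
  [-3, 3, 5]
  [9, 10, 6]
  [4, 1, -3]
A^⊗3:
  [3, 0, -4]
  [4, 10, 8]
  [-5, 1, 3]
Answer: row 2 of A^⊗3 = [4, 10, 8]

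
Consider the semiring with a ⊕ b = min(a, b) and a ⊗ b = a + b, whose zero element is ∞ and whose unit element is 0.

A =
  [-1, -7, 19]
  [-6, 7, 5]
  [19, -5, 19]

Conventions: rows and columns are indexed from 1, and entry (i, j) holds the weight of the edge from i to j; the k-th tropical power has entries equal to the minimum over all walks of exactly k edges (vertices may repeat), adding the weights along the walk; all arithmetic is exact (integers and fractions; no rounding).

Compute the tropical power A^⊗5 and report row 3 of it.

A^⊗2:
  [-13, -8, -2]
  [-7, -13, 12]
  [-11, 2, 0]
A^⊗3:
  [-14, -20, -3]
  [-19, -14, -8]
  [-12, -18, 7]
A^⊗4:
  [-26, -21, -15]
  [-20, -26, -9]
  [-24, -19, -13]
A^⊗5:
  [-27, -33, -16]
  [-32, -27, -21]
  [-25, -31, -14]
Answer: row 3 of A^⊗5 = [-25, -31, -14]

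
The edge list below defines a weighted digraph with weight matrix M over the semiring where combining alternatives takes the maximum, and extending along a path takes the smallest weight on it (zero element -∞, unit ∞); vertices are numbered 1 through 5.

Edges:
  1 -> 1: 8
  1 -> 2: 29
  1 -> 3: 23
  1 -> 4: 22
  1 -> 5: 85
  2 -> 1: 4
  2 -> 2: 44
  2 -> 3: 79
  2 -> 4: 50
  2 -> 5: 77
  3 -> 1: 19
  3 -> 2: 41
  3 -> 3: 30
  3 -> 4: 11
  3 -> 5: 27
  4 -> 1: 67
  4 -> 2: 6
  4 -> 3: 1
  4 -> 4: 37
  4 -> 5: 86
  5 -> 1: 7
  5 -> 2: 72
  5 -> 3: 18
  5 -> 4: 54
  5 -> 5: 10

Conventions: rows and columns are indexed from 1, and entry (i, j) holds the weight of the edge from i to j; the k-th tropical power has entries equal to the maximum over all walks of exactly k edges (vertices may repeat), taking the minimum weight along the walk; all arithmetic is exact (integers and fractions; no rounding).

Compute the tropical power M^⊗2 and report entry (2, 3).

M^⊗2:
  [22, 72, 29, 54, 29]
  [50, 72, 44, 54, 50]
  [19, 41, 41, 41, 41]
  [37, 72, 23, 54, 67]
  [54, 44, 72, 50, 72]
Key observation: the optimum is the walk 2->2->3, with weight 44 min 79 = 44.
Optimal value attained by: walk 2->2->3.
Answer: (M^⊗2)[2][3] = 44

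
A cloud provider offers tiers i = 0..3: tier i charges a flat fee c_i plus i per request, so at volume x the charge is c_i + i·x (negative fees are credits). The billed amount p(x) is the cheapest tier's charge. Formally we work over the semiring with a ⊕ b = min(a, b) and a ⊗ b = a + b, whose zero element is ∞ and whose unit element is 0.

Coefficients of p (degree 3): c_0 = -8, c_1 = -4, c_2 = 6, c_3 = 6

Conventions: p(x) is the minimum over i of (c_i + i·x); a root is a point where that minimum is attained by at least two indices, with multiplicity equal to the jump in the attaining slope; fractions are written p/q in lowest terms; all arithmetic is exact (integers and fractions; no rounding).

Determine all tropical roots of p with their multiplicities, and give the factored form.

hull edge (i=0, c=-8) to (i=1, c=-4): slope 4, span 1
hull edge (i=1, c=-4) to (i=3, c=6): slope 5, span 2
Factored form: p(x) = 6 ⊗ (x ⊕ (-5)) ⊗ (x ⊕ (-5)) ⊗ (x ⊕ (-4))
Answer: roots = -5 (mult 2), -4 (mult 1)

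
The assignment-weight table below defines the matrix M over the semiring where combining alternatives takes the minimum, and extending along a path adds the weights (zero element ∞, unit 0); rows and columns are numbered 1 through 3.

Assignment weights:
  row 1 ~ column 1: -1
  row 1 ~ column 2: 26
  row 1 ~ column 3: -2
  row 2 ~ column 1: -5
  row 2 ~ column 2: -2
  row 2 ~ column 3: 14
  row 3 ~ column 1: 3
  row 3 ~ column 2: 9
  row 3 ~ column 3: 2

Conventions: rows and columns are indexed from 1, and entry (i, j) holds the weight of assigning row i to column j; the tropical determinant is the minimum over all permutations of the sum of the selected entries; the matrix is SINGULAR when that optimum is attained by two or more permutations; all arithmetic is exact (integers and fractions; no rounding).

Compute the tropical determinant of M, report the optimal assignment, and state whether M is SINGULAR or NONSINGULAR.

σ = (1, 2, 3): (-1) + (-2) + 2 = -1
σ = (1, 3, 2): (-1) + 14 + 9 = 22
σ = (2, 1, 3): 26 + (-5) + 2 = 23
σ = (2, 3, 1): 26 + 14 + 3 = 43
σ = (3, 1, 2): (-2) + (-5) + 9 = 2
σ = (3, 2, 1): (-2) + (-2) + 3 = -1
Optimal value attained by: σ = (1, 2, 3).
Answer: det⊕(M) = -1; verdict: SINGULAR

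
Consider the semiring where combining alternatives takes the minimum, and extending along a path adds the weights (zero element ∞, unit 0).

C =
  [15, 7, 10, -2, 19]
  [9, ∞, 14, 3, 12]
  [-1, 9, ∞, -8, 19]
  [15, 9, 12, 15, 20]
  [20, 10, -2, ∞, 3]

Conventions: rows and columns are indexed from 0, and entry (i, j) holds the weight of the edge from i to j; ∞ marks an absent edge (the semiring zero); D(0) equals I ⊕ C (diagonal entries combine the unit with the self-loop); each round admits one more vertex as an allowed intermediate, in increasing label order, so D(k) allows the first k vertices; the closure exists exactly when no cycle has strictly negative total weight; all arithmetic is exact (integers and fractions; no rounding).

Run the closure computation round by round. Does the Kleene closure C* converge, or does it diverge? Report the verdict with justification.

D(0):
  [0, 7, 10, -2, 19]
  [9, 0, 14, 3, 12]
  [-1, 9, 0, -8, 19]
  [15, 9, 12, 0, 20]
  [20, 10, -2, ∞, 0]
D(1):
  [0, 7, 10, -2, 19]
  [9, 0, 14, 3, 12]
  [-1, 6, 0, -8, 18]
  [15, 9, 12, 0, 20]
  [20, 10, -2, 18, 0]
D(2):
  [0, 7, 10, -2, 19]
  [9, 0, 14, 3, 12]
  [-1, 6, 0, -8, 18]
  [15, 9, 12, 0, 20]
  [19, 10, -2, 13, 0]
D(3):
  [0, 7, 10, -2, 19]
  [9, 0, 14, 3, 12]
  [-1, 6, 0, -8, 18]
  [11, 9, 12, 0, 20]
  [-3, 4, -2, -10, 0]
D(4):
  [0, 7, 10, -2, 18]
  [9, 0, 14, 3, 12]
  [-1, 1, 0, -8, 12]
  [11, 9, 12, 0, 20]
  [-3, -1, -2, -10, 0]
D(5):
  [0, 7, 10, -2, 18]
  [9, 0, 10, 2, 12]
  [-1, 1, 0, -8, 12]
  [11, 9, 12, 0, 20]
  [-3, -1, -2, -10, 0]
Key observation: every diagonal entry stays at the unit through all rounds, so no improving cycle exists.
Answer: CONVERGES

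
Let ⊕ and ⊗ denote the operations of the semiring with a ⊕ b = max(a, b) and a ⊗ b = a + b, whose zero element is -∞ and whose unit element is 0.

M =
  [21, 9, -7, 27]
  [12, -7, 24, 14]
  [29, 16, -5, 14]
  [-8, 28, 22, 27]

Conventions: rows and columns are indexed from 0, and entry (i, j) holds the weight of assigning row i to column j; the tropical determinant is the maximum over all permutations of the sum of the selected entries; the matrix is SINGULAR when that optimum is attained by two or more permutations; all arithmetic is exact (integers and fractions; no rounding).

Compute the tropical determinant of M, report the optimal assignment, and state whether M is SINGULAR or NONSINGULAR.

σ = (0, 1, 2, 3): 21 + (-7) + (-5) + 27 = 36
σ = (0, 1, 3, 2): 21 + (-7) + 14 + 22 = 50
σ = (0, 2, 1, 3): 21 + 24 + 16 + 27 = 88
σ = (0, 2, 3, 1): 21 + 24 + 14 + 28 = 87
σ = (0, 3, 1, 2): 21 + 14 + 16 + 22 = 73
σ = (0, 3, 2, 1): 21 + 14 + (-5) + 28 = 58
σ = (1, 0, 2, 3): 9 + 12 + (-5) + 27 = 43
σ = (1, 0, 3, 2): 9 + 12 + 14 + 22 = 57
σ = (1, 2, 0, 3): 9 + 24 + 29 + 27 = 89
σ = (1, 2, 3, 0): 9 + 24 + 14 + (-8) = 39
σ = (1, 3, 0, 2): 9 + 14 + 29 + 22 = 74
σ = (1, 3, 2, 0): 9 + 14 + (-5) + (-8) = 10
σ = (2, 0, 1, 3): (-7) + 12 + 16 + 27 = 48
σ = (2, 0, 3, 1): (-7) + 12 + 14 + 28 = 47
σ = (2, 1, 0, 3): (-7) + (-7) + 29 + 27 = 42
σ = (2, 1, 3, 0): (-7) + (-7) + 14 + (-8) = -8
σ = (2, 3, 0, 1): (-7) + 14 + 29 + 28 = 64
σ = (2, 3, 1, 0): (-7) + 14 + 16 + (-8) = 15
σ = (3, 0, 1, 2): 27 + 12 + 16 + 22 = 77
σ = (3, 0, 2, 1): 27 + 12 + (-5) + 28 = 62
σ = (3, 1, 0, 2): 27 + (-7) + 29 + 22 = 71
σ = (3, 1, 2, 0): 27 + (-7) + (-5) + (-8) = 7
σ = (3, 2, 0, 1): 27 + 24 + 29 + 28 = 108
σ = (3, 2, 1, 0): 27 + 24 + 16 + (-8) = 59
Optimal value attained by: σ = (3, 2, 0, 1).
Answer: det⊕(M) = 108; verdict: NONSINGULAR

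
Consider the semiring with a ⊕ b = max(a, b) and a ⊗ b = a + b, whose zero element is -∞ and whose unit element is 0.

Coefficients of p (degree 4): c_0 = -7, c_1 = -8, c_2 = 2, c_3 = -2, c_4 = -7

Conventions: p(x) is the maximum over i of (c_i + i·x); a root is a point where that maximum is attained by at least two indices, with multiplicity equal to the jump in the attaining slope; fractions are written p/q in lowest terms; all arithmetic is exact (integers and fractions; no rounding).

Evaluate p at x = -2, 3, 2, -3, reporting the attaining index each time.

p(-2) = max(-7+0·(-2)=-7, -8+1·(-2)=-10, 2+2·(-2)=-2, -2+3·(-2)=-8, -7+4·(-2)=-15) = -2 (attained by i=2)
p(3) = max(-7+0·3=-7, -8+1·3=-5, 2+2·3=8, -2+3·3=7, -7+4·3=5) = 8 (attained by i=2)
p(2) = max(-7+0·2=-7, -8+1·2=-6, 2+2·2=6, -2+3·2=4, -7+4·2=1) = 6 (attained by i=2)
p(-3) = max(-7+0·(-3)=-7, -8+1·(-3)=-11, 2+2·(-3)=-4, -2+3·(-3)=-11, -7+4·(-3)=-19) = -4 (attained by i=2)
Answer: p(-2) = -2; p(3) = 8; p(2) = 6; p(-3) = -4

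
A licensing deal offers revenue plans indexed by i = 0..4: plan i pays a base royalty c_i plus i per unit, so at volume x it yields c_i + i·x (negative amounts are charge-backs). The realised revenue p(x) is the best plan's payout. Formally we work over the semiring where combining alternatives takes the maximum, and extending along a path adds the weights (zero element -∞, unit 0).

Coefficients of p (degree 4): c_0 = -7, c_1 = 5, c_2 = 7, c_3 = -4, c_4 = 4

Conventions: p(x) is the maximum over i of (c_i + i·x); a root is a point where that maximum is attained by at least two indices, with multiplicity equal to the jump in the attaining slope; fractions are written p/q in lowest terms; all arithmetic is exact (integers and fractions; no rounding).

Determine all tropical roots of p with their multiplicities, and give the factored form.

hull edge (i=0, c=-7) to (i=1, c=5): slope 12, span 1
hull edge (i=1, c=5) to (i=2, c=7): slope 2, span 1
hull edge (i=2, c=7) to (i=4, c=4): slope -3/2, span 2
Factored form: p(x) = 4 ⊗ (x ⊕ (-12)) ⊗ (x ⊕ (-2)) ⊗ (x ⊕ 3/2) ⊗ (x ⊕ 3/2)
Answer: roots = -12 (mult 1), -2 (mult 1), 3/2 (mult 2)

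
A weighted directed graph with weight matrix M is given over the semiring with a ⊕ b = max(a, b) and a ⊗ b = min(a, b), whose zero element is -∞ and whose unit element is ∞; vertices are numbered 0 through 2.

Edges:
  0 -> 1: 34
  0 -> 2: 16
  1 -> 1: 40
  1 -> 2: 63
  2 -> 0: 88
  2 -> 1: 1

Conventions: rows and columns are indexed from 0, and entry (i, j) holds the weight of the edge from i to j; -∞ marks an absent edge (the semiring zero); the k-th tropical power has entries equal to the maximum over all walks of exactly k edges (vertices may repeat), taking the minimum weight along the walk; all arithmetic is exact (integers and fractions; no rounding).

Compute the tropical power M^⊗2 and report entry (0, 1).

M^⊗2:
  [16, 34, 34]
  [63, 40, 40]
  [-∞, 34, 16]
Key observation: the optimum is the walk 0->1->1, with weight 34 min 40 = 34.
Optimal value attained by: walk 0->1->1.
Answer: (M^⊗2)[0][1] = 34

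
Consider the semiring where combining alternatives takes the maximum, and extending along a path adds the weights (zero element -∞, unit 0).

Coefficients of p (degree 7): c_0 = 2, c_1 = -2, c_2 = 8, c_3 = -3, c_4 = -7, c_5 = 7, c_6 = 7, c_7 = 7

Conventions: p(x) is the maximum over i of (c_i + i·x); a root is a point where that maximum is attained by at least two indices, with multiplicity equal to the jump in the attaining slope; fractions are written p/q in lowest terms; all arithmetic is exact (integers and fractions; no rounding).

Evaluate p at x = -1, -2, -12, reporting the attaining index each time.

p(-1) = max(2+0·(-1)=2, -2+1·(-1)=-3, 8+2·(-1)=6, -3+3·(-1)=-6, -7+4·(-1)=-11, 7+5·(-1)=2, 7+6·(-1)=1, 7+7·(-1)=0) = 6 (attained by i=2)
p(-2) = max(2+0·(-2)=2, -2+1·(-2)=-4, 8+2·(-2)=4, -3+3·(-2)=-9, -7+4·(-2)=-15, 7+5·(-2)=-3, 7+6·(-2)=-5, 7+7·(-2)=-7) = 4 (attained by i=2)
p(-12) = max(2+0·(-12)=2, -2+1·(-12)=-14, 8+2·(-12)=-16, -3+3·(-12)=-39, -7+4·(-12)=-55, 7+5·(-12)=-53, 7+6·(-12)=-65, 7+7·(-12)=-77) = 2 (attained by i=0)
Answer: p(-1) = 6; p(-2) = 4; p(-12) = 2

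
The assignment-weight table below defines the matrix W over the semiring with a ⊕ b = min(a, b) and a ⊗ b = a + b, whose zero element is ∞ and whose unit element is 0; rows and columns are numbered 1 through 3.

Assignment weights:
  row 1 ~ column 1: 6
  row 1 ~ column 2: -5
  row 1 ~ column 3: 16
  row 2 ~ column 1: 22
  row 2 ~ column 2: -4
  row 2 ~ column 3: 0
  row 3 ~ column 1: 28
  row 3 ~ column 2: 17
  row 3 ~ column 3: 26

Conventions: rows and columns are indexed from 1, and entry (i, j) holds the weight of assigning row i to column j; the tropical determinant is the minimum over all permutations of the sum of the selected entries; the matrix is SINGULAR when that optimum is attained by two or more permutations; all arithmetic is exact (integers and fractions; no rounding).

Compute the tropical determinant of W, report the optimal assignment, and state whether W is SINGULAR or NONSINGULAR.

σ = (1, 2, 3): 6 + (-4) + 26 = 28
σ = (1, 3, 2): 6 + 0 + 17 = 23
σ = (2, 1, 3): (-5) + 22 + 26 = 43
σ = (2, 3, 1): (-5) + 0 + 28 = 23
σ = (3, 1, 2): 16 + 22 + 17 = 55
σ = (3, 2, 1): 16 + (-4) + 28 = 40
Optimal value attained by: σ = (1, 3, 2).
Answer: det⊕(W) = 23; verdict: SINGULAR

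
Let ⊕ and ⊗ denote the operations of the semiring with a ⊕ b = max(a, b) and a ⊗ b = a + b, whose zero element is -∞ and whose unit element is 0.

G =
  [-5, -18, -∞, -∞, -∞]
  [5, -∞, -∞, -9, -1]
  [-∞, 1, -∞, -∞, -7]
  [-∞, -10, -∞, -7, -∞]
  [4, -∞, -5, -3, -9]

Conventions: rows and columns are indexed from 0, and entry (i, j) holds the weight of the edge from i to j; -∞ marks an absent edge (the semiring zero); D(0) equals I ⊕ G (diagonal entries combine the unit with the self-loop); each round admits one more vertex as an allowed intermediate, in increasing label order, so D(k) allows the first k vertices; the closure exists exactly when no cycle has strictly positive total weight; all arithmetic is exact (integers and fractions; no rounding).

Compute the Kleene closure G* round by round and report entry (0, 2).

D(0):
  [0, -18, -∞, -∞, -∞]
  [5, 0, -∞, -9, -1]
  [-∞, 1, 0, -∞, -7]
  [-∞, -10, -∞, 0, -∞]
  [4, -∞, -5, -3, 0]
D(1):
  [0, -18, -∞, -∞, -∞]
  [5, 0, -∞, -9, -1]
  [-∞, 1, 0, -∞, -7]
  [-∞, -10, -∞, 0, -∞]
  [4, -14, -5, -3, 0]
D(2):
  [0, -18, -∞, -27, -19]
  [5, 0, -∞, -9, -1]
  [6, 1, 0, -8, 0]
  [-5, -10, -∞, 0, -11]
  [4, -14, -5, -3, 0]
D(3):
  [0, -18, -∞, -27, -19]
  [5, 0, -∞, -9, -1]
  [6, 1, 0, -8, 0]
  [-5, -10, -∞, 0, -11]
  [4, -4, -5, -3, 0]
D(4):
  [0, -18, -∞, -27, -19]
  [5, 0, -∞, -9, -1]
  [6, 1, 0, -8, 0]
  [-5, -10, -∞, 0, -11]
  [4, -4, -5, -3, 0]
D(5):
  [0, -18, -24, -22, -19]
  [5, 0, -6, -4, -1]
  [6, 1, 0, -3, 0]
  [-5, -10, -16, 0, -11]
  [4, -4, -5, -3, 0]
Answer: G*[0][2] = -24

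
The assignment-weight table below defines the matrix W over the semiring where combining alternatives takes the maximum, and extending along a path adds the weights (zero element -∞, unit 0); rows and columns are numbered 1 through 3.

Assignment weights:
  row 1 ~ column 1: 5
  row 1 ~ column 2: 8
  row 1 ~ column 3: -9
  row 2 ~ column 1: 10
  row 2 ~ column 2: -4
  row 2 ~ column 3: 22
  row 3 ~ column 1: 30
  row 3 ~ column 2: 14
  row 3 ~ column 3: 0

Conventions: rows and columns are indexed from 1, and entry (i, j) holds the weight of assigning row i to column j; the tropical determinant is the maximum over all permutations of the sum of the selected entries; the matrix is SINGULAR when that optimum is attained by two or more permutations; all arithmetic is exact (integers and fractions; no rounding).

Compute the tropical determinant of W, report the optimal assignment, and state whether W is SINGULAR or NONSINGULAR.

σ = (1, 2, 3): 5 + (-4) + 0 = 1
σ = (1, 3, 2): 5 + 22 + 14 = 41
σ = (2, 1, 3): 8 + 10 + 0 = 18
σ = (2, 3, 1): 8 + 22 + 30 = 60
σ = (3, 1, 2): (-9) + 10 + 14 = 15
σ = (3, 2, 1): (-9) + (-4) + 30 = 17
Optimal value attained by: σ = (2, 3, 1).
Answer: det⊕(W) = 60; verdict: NONSINGULAR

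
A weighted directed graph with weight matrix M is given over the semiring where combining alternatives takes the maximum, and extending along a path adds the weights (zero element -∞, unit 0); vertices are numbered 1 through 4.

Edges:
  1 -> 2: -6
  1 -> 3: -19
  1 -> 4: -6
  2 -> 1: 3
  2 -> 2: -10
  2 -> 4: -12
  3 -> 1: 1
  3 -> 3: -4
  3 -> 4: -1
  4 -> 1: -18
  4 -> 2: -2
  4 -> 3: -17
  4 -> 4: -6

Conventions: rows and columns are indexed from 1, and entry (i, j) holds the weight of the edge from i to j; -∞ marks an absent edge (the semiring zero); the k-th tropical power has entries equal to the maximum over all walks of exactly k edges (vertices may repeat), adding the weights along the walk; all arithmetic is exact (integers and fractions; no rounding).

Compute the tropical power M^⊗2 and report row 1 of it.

M^⊗2:
  [-3, -8, -23, -12]
  [-7, -3, -16, -3]
  [-3, -3, -8, -5]
  [1, -8, -21, -12]
Answer: row 1 of M^⊗2 = [-3, -8, -23, -12]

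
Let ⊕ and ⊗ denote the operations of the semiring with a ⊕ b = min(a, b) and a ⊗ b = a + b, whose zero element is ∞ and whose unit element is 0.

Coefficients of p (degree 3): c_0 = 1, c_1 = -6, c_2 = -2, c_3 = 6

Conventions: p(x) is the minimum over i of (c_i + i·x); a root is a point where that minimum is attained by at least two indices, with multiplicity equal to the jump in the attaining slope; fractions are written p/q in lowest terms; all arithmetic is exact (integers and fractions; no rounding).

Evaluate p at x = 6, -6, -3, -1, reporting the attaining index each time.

p(6) = min(1+0·6=1, -6+1·6=0, -2+2·6=10, 6+3·6=24) = 0 (attained by i=1)
p(-6) = min(1+0·(-6)=1, -6+1·(-6)=-12, -2+2·(-6)=-14, 6+3·(-6)=-12) = -14 (attained by i=2)
p(-3) = min(1+0·(-3)=1, -6+1·(-3)=-9, -2+2·(-3)=-8, 6+3·(-3)=-3) = -9 (attained by i=1)
p(-1) = min(1+0·(-1)=1, -6+1·(-1)=-7, -2+2·(-1)=-4, 6+3·(-1)=3) = -7 (attained by i=1)
Answer: p(6) = 0; p(-6) = -14; p(-3) = -9; p(-1) = -7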